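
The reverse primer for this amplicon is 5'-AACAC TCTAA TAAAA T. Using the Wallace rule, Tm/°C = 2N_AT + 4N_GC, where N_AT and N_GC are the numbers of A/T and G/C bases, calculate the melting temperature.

G=0, T=4, A=9, C=3
AT pairs contribute 13, GC pairs contribute 3.
Tm = 2×13 + 4×3 = 38°C

38°C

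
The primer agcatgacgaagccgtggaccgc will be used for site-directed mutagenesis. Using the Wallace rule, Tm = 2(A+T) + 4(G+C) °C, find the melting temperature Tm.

Base counts: G=8, C=7, A=6, T=2
A+T = 8, G+C = 15
Tm = 4·15 + 2·8 = 60 + 16 = 76°C

76°C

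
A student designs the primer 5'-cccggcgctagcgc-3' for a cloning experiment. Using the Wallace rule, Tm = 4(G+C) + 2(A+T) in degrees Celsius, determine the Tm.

52°C

T=1, G=5, C=7, A=1
So N_AT = 2 and N_GC = 12.
Tm = 2(2) + 4(12) = 4 + 48 = 52°C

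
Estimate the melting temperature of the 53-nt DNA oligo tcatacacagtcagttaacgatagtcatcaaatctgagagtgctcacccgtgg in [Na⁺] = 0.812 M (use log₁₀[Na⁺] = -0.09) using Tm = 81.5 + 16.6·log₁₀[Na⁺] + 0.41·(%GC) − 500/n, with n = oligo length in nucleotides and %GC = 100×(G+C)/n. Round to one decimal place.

89.1°C

Length n = 53. Counting bases: A=16, G=11, C=13, T=13
G+C = 24, so %GC = 24/53 × 100 = 45.283%
Salt term: 16.6 × (-0.09) = -1.494
GC term: 0.41 × 45.283 = 18.566; length term: −500/53 = −9.434
Tm = 81.5 + (-1.494) + 18.566 − 9.434 = 89.138 → 89.1°C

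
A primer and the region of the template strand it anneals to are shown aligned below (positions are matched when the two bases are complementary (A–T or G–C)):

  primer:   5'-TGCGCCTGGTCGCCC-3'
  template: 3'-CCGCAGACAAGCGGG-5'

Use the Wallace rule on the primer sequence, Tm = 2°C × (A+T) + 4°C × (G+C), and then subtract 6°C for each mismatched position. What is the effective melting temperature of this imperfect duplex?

Primer base counts: A=0, T=3, G=5, C=7 → A+T=3, G+C=12
Perfect-match Tm = 2(3) + 4(12) = 6 + 48 = 54°C
Mismatches (positions where the bases are not complementary): 3 (at positions 1, 5, 9)
Effective Tm = 54 − 3×6 = 54 − 18 = 36°C

36°C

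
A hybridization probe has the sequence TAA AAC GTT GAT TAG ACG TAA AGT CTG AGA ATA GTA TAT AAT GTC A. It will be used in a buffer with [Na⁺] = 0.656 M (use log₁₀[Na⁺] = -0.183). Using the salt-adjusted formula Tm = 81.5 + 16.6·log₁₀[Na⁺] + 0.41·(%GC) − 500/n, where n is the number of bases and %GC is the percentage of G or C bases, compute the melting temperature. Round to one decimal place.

79.2°C

Length n = 46. Base counts: C=4, T=14, A=19, G=9
G+C = 13, so %GC = 13/46 × 100 = 28.261%
Salt term: 16.6 × (-0.183) = -3.038
GC term: 0.41 × 28.261 = 11.587; length term: −500/46 = −10.87
Tm = 81.5 + (-3.038) + 11.587 − 10.87 = 79.179 → 79.2°C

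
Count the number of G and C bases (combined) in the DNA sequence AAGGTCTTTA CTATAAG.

5

Base counts: G=3, A=6, C=2, T=6
G+C = 3 + 2 = 5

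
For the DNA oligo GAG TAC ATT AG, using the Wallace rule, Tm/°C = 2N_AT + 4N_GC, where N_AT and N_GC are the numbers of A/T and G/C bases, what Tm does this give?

A=4, C=1, G=3, T=3
A+T = 7, G+C = 4
Tm = 2×7 + 4×4 = 30°C

30°C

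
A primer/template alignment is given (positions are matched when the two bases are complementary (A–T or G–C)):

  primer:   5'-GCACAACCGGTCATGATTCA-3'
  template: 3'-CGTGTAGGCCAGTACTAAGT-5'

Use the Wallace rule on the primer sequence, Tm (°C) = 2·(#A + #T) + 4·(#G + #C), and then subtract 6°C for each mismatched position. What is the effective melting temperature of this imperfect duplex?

54°C

Primer base counts: A=6, T=4, G=4, C=6 → A+T=10, G+C=10
Perfect-match Tm = 2(10) + 4(10) = 20 + 40 = 60°C
Mismatches (positions where the bases are not complementary): 1 (at position 6)
Effective Tm = 60 − 1×6 = 60 − 6 = 54°C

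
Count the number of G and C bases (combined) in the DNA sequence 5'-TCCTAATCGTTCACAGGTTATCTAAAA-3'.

9

Counting bases: T=9, A=9, C=6, G=3
G+C = 3 + 6 = 9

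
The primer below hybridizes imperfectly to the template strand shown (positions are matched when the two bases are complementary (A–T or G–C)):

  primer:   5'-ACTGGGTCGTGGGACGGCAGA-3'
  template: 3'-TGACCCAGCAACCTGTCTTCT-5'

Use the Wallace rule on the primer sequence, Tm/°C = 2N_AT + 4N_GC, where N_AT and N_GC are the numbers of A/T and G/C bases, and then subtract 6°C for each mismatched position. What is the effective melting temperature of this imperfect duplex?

52°C

Primer base counts: A=4, T=3, G=10, C=4 → A+T=7, G+C=14
Perfect-match Tm = 2(7) + 4(14) = 14 + 56 = 70°C
Mismatches (positions where the bases are not complementary): 3 (at positions 11, 16, 18)
Effective Tm = 70 − 3×6 = 70 − 18 = 52°C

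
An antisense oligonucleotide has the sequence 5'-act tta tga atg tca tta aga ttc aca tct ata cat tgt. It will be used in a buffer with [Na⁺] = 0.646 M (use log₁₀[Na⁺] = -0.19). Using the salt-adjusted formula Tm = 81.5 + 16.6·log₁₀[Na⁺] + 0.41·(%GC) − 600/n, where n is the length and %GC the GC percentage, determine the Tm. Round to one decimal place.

73.5°C

Length n = 39. Base counts: G=4, C=6, T=16, A=13
G+C = 10, so %GC = 10/39 × 100 = 25.641%
Salt term: 16.6 × (-0.19) = -3.154
GC term: 0.41 × 25.641 = 10.513; length term: −600/39 = −15.385
Tm = 81.5 + (-3.154) + 10.513 − 15.385 = 73.474 → 73.5°C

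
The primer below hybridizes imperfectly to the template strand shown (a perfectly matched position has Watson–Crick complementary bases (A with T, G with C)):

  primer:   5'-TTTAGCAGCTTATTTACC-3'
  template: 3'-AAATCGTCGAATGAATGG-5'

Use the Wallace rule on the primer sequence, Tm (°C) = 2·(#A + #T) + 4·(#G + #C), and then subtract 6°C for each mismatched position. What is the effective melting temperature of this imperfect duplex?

Primer base counts: A=4, T=8, G=2, C=4 → A+T=12, G+C=6
Perfect-match Tm = 2(12) + 4(6) = 24 + 24 = 48°C
Mismatches (positions where the bases are not complementary): 1 (at position 13)
Effective Tm = 48 − 1×6 = 48 − 6 = 42°C

42°C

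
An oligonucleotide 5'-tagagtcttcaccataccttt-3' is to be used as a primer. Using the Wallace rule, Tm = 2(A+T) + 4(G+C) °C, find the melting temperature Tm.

58°C

Counting bases: G=2, T=8, A=5, C=6
A+T = 13, G+C = 8
Tm = 4·8 + 2·13 = 32 + 26 = 58°C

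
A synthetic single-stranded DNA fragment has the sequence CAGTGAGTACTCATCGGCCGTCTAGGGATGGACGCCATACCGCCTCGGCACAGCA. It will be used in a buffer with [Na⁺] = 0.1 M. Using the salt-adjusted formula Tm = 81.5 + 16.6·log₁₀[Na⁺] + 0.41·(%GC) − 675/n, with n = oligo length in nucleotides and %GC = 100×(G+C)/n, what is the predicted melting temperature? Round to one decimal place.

Length n = 55. Base counts: C=18, G=16, T=9, A=12
G+C = 34, so %GC = 34/55 × 100 = 61.818%
Salt term: 16.6 × (-1) = -16.6
GC term: 0.41 × 61.818 = 25.345; length term: −675/55 = −12.273
Tm = 81.5 + (-16.6) + 25.345 − 12.273 = 77.972 → 78.0°C

78.0°C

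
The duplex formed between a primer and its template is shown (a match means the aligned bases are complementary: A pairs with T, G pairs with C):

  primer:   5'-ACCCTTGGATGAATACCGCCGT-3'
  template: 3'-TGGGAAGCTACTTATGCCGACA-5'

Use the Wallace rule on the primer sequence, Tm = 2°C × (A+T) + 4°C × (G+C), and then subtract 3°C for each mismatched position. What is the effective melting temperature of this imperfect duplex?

Primer base counts: A=5, T=5, G=5, C=7 → A+T=10, G+C=12
Perfect-match Tm = 2(10) + 4(12) = 20 + 48 = 68°C
Mismatches (positions where the bases are not complementary): 3 (at positions 7, 17, 20)
Effective Tm = 68 − 3×3 = 68 − 9 = 59°C

59°C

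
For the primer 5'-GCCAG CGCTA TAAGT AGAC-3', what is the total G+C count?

10

Base counts: G=5, A=6, T=3, C=5
G+C = 5 + 5 = 10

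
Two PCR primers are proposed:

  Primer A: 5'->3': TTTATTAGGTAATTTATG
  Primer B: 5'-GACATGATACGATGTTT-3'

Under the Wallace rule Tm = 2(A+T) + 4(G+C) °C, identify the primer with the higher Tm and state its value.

Primer B, 46°C

Primer A: A+T=15, G+C=3 → Tm = 2(15)+4(3) = 42°C
Primer B: A+T=11, G+C=6 → Tm = 2(11)+4(6) = 46°C
42°C vs 46°C → primer B is higher.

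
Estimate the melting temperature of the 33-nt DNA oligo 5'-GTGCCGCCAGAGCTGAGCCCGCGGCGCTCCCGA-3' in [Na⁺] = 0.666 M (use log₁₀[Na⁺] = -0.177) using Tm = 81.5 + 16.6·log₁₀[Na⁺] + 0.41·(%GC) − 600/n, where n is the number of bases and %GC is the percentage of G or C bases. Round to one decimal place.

Length n = 33. Base counts: C=14, G=12, T=3, A=4
G+C = 26, so %GC = 26/33 × 100 = 78.788%
Salt term: 16.6 × (-0.177) = -2.938
GC term: 0.41 × 78.788 = 32.303; length term: −600/33 = −18.182
Tm = 81.5 + (-2.938) + 32.303 − 18.182 = 92.683 → 92.7°C

92.7°C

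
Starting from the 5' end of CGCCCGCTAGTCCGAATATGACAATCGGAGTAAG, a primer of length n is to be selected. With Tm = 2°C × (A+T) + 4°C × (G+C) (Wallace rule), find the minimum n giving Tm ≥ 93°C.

n = 30

First 29 bases: CGCCCGCTAGTCCGAATATGACAATCGGA → Tm = 90°C (< 93°C)
First 30 bases: CGCCCGCTAGTCCGAATATGACAATCGGAG → Tm = 94°C (≥ 93°C)
Since every base adds ≥2°C, Tm only increases with n, so the threshold is first crossed at n = 30.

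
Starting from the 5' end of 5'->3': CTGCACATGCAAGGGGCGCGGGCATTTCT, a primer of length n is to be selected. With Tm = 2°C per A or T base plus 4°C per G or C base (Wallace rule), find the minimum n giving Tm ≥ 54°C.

First 16 bases: CTGCACATGCAAGGGG → Tm = 52°C (< 54°C)
First 17 bases: CTGCACATGCAAGGGGC → Tm = 56°C (≥ 54°C)
Each additional base adds 2°C (A/T) or 4°C (G/C), so Tm is non-decreasing in n; n = 17 is the first length to reach 54°C.

n = 17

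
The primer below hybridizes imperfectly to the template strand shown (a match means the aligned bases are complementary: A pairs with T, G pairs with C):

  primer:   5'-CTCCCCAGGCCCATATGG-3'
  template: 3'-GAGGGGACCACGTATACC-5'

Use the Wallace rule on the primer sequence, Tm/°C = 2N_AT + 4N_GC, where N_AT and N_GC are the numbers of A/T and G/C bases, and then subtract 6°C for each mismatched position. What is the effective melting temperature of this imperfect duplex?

42°C

Primer base counts: A=3, T=3, G=4, C=8 → A+T=6, G+C=12
Perfect-match Tm = 2(6) + 4(12) = 12 + 48 = 60°C
Mismatches (positions where the bases are not complementary): 3 (at positions 7, 10, 11)
Effective Tm = 60 − 3×6 = 60 − 18 = 42°C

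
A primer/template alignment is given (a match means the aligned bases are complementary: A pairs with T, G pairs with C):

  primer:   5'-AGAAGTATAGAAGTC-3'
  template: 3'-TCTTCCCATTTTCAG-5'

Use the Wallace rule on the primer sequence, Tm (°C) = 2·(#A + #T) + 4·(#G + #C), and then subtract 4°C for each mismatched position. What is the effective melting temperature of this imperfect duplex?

28°C

Primer base counts: A=7, T=3, G=4, C=1 → A+T=10, G+C=5
Perfect-match Tm = 2(10) + 4(5) = 20 + 20 = 40°C
Mismatches (positions where the bases are not complementary): 3 (at positions 6, 7, 10)
Effective Tm = 40 − 3×4 = 40 − 12 = 28°C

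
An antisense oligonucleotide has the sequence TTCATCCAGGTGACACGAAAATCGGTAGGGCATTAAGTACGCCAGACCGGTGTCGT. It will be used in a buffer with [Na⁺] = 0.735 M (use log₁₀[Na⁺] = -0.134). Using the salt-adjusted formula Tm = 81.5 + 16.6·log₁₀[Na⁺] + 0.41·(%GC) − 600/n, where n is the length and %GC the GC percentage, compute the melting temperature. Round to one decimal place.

Length n = 56. Scanning the sequence gives T=12, G=16, A=15, C=13.
G+C = 29, so %GC = 29/56 × 100 = 51.786%
Salt term: 16.6 × (-0.134) = -2.224
GC term: 0.41 × 51.786 = 21.232; length term: −600/56 = −10.714
Tm = 81.5 + (-2.224) + 21.232 − 10.714 = 89.794 → 89.8°C

89.8°C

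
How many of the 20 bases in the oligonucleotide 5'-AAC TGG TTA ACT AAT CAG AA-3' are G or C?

A=9, G=3, C=3, T=5
G+C = 3 + 3 = 6

6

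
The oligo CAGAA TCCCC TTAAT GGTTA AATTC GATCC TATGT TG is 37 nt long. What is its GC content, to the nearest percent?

38%

Counting bases: T=13, G=6, C=8, A=10
G+C = 6 + 8 = 14 out of 37 bases
%GC = 14/37 × 100 = 37.84% ≈ 38%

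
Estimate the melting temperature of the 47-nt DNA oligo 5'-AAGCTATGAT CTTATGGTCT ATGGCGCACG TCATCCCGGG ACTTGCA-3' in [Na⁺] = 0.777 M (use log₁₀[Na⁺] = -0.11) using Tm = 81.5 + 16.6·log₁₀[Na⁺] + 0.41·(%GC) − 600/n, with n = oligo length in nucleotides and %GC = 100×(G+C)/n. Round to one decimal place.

Length n = 47. Scanning the sequence gives C=12, G=12, A=10, T=13.
G+C = 24, so %GC = 24/47 × 100 = 51.064%
Salt term: 16.6 × (-0.11) = -1.826
GC term: 0.41 × 51.064 = 20.936; length term: −600/47 = −12.766
Tm = 81.5 + (-1.826) + 20.936 − 12.766 = 87.844 → 87.8°C

87.8°C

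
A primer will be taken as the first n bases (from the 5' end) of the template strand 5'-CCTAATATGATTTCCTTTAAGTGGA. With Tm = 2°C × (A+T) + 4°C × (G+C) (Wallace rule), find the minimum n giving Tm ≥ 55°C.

First 21 bases: CCTAATATGATTTCCTTTAAG → Tm = 54°C (< 55°C)
First 22 bases: CCTAATATGATTTCCTTTAAGT → Tm = 56°C (≥ 55°C)
Since every base adds ≥2°C, Tm only increases with n, so the threshold is first crossed at n = 22.

n = 22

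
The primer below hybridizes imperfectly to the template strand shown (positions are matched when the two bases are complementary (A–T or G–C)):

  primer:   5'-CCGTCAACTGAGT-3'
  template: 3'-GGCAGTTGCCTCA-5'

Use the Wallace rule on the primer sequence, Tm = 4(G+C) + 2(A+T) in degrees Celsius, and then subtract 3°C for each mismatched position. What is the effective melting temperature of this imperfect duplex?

Primer base counts: A=3, T=3, G=3, C=4 → A+T=6, G+C=7
Perfect-match Tm = 2(6) + 4(7) = 12 + 28 = 40°C
Mismatches (positions where the bases are not complementary): 1 (at position 9)
Effective Tm = 40 − 1×3 = 40 − 3 = 37°C

37°C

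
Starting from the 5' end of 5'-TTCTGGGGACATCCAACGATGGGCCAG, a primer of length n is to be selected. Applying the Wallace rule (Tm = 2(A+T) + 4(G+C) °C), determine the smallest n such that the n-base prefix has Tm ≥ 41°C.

First 13 bases: TTCTGGGGACATC → Tm = 40°C (< 41°C)
First 14 bases: TTCTGGGGACATCC → Tm = 44°C (≥ 41°C)
Since every base adds ≥2°C, Tm only increases with n, so the threshold is first crossed at n = 14.

n = 14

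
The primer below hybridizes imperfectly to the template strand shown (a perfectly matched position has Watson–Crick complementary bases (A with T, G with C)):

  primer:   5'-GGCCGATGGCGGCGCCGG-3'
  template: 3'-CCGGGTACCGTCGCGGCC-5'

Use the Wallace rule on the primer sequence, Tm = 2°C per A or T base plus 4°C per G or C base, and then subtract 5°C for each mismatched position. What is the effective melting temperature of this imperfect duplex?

Primer base counts: A=1, T=1, G=10, C=6 → A+T=2, G+C=16
Perfect-match Tm = 2(2) + 4(16) = 4 + 64 = 68°C
Mismatches (positions where the bases are not complementary): 2 (at positions 5, 11)
Effective Tm = 68 − 2×5 = 68 − 10 = 58°C

58°C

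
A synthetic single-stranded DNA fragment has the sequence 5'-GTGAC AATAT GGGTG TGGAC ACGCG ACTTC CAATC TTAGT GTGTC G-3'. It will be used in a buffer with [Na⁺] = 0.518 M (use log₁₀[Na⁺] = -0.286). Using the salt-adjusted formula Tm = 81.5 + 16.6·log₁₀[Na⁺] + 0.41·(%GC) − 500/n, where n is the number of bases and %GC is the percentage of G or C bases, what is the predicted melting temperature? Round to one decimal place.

86.4°C

Length n = 46. Counting bases: G=14, A=10, C=9, T=13
G+C = 23, so %GC = 23/46 × 100 = 50%
Salt term: 16.6 × (-0.286) = -4.748
GC term: 0.41 × 50 = 20.5; length term: −500/46 = −10.87
Tm = 81.5 + (-4.748) + 20.5 − 10.87 = 86.382 → 86.4°C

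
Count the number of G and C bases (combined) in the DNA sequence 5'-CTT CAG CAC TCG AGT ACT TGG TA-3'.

11

A=5, G=5, C=6, T=7
Total G or C: 5 + 6 = 11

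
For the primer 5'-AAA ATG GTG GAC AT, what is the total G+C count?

Counting bases: G=4, C=1, A=6, T=3
G+C = 4 + 1 = 5

5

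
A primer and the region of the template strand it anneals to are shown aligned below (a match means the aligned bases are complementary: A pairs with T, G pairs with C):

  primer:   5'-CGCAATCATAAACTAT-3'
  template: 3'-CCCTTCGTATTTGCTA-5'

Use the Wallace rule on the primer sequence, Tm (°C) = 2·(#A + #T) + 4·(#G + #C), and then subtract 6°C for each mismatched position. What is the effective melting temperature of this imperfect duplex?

Primer base counts: A=7, T=4, G=1, C=4 → A+T=11, G+C=5
Perfect-match Tm = 2(11) + 4(5) = 22 + 20 = 42°C
Mismatches (positions where the bases are not complementary): 4 (at positions 1, 3, 6, 14)
Effective Tm = 42 − 4×6 = 42 − 24 = 18°C

18°C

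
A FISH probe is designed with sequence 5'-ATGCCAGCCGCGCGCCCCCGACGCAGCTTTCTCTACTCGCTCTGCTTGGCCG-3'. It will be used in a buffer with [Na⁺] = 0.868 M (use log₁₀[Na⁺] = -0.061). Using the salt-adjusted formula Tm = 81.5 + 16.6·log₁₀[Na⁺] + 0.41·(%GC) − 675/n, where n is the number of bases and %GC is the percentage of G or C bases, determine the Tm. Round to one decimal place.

95.9°C

Length n = 52. Counting bases: G=13, T=11, A=5, C=23
G+C = 36, so %GC = 36/52 × 100 = 69.231%
Salt term: 16.6 × (-0.061) = -1.013
GC term: 0.41 × 69.231 = 28.385; length term: −675/52 = −12.981
Tm = 81.5 + (-1.013) + 28.385 − 12.981 = 95.891 → 95.9°C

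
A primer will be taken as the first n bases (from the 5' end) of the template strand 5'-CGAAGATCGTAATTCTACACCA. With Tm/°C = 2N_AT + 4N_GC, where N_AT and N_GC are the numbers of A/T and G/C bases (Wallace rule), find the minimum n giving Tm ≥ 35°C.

n = 13

First 12 bases: CGAAGATCGTAA → Tm = 34°C (< 35°C)
First 13 bases: CGAAGATCGTAAT → Tm = 36°C (≥ 35°C)
Since every base adds ≥2°C, Tm only increases with n, so the threshold is first crossed at n = 13.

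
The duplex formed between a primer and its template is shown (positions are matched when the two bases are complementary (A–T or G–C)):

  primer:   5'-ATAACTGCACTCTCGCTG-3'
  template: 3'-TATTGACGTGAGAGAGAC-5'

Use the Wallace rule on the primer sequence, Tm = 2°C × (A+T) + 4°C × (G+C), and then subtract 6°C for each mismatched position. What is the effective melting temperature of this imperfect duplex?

48°C

Primer base counts: A=4, T=5, G=3, C=6 → A+T=9, G+C=9
Perfect-match Tm = 2(9) + 4(9) = 18 + 36 = 54°C
Mismatches (positions where the bases are not complementary): 1 (at position 15)
Effective Tm = 54 − 1×6 = 54 − 6 = 48°C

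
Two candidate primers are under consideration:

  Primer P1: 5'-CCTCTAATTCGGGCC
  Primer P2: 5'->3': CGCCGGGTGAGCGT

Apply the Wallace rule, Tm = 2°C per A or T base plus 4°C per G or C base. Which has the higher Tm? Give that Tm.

Primer P2, 50°C

Primer P1: A+T=6, G+C=9 → Tm = 2(6)+4(9) = 48°C
Primer P2: A+T=3, G+C=11 → Tm = 2(3)+4(11) = 50°C
48°C vs 50°C → primer P2 is higher.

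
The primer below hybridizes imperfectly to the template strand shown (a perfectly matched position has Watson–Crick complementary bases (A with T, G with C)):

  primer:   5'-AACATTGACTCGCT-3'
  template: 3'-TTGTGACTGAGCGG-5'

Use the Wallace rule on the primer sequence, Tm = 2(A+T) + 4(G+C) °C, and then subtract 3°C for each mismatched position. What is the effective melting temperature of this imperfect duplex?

Primer base counts: A=4, T=4, G=2, C=4 → A+T=8, G+C=6
Perfect-match Tm = 2(8) + 4(6) = 16 + 24 = 40°C
Mismatches (positions where the bases are not complementary): 2 (at positions 5, 14)
Effective Tm = 40 − 2×3 = 40 − 6 = 34°C

34°C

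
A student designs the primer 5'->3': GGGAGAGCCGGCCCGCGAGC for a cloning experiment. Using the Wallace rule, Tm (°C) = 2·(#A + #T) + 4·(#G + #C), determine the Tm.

G=10, C=7, A=3, T=0
AT pairs contribute 3, GC pairs contribute 17.
Tm = 2×3 + 4×17 = 74°C

74°C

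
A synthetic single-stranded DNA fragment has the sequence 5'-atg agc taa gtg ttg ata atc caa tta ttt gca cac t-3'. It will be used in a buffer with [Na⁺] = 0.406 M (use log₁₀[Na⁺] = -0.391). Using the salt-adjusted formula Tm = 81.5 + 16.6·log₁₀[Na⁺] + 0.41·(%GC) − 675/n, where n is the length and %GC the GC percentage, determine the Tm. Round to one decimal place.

70.1°C

Length n = 37. C=6, T=13, G=6, A=12
G+C = 12, so %GC = 12/37 × 100 = 32.432%
Salt term: 16.6 × (-0.391) = -6.491
GC term: 0.41 × 32.432 = 13.297; length term: −675/37 = −18.243
Tm = 81.5 + (-6.491) + 13.297 − 18.243 = 70.063 → 70.1°C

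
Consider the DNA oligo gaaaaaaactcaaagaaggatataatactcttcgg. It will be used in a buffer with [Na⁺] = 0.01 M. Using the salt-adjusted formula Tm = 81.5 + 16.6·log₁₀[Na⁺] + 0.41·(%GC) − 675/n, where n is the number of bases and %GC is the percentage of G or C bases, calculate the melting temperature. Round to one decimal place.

41.9°C

Length n = 35. Scanning the sequence gives C=5, T=7, A=17, G=6.
G+C = 11, so %GC = 11/35 × 100 = 31.429%
Salt term: 16.6 × (-2) = -33.2
GC term: 0.41 × 31.429 = 12.886; length term: −675/35 = −19.286
Tm = 81.5 + (-33.2) + 12.886 − 19.286 = 41.9 → 41.9°C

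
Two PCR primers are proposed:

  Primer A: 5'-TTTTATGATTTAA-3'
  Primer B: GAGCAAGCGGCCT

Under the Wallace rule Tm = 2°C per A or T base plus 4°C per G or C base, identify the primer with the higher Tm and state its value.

Primer B, 44°C

Primer A: A+T=12, G+C=1 → Tm = 2(12)+4(1) = 28°C
Primer B: A+T=4, G+C=9 → Tm = 2(4)+4(9) = 44°C
28°C vs 44°C → primer B is higher.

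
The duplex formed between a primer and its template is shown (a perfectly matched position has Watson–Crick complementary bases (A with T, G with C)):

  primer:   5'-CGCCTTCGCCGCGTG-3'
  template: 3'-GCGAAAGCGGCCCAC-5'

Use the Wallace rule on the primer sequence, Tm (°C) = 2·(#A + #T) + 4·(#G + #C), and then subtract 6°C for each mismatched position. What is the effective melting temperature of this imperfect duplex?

Primer base counts: A=0, T=3, G=5, C=7 → A+T=3, G+C=12
Perfect-match Tm = 2(3) + 4(12) = 6 + 48 = 54°C
Mismatches (positions where the bases are not complementary): 2 (at positions 4, 12)
Effective Tm = 54 − 2×6 = 54 − 12 = 42°C

42°C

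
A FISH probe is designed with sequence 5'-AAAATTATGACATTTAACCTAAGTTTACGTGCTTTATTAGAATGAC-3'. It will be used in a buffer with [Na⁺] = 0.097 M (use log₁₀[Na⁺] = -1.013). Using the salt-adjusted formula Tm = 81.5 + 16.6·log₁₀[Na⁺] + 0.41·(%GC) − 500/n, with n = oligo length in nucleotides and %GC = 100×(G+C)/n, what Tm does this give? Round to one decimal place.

Length n = 46. Counting bases: A=17, C=6, T=17, G=6
G+C = 12, so %GC = 12/46 × 100 = 26.087%
Salt term: 16.6 × (-1.013) = -16.816
GC term: 0.41 × 26.087 = 10.696; length term: −500/46 = −10.87
Tm = 81.5 + (-16.816) + 10.696 − 10.87 = 64.51 → 64.5°C

64.5°C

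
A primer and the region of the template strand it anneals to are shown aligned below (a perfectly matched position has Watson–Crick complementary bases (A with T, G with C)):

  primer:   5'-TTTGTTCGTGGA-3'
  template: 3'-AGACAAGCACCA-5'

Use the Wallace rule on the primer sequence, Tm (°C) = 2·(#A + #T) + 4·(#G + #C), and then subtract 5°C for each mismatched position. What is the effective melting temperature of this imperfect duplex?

Primer base counts: A=1, T=6, G=4, C=1 → A+T=7, G+C=5
Perfect-match Tm = 2(7) + 4(5) = 14 + 20 = 34°C
Mismatches (positions where the bases are not complementary): 2 (at positions 2, 12)
Effective Tm = 34 − 2×5 = 34 − 10 = 24°C

24°C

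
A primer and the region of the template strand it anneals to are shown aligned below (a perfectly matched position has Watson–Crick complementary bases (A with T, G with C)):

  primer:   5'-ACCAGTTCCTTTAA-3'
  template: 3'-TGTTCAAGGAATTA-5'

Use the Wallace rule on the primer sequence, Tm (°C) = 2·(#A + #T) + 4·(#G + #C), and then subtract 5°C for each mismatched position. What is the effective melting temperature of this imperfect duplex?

23°C

Primer base counts: A=4, T=5, G=1, C=4 → A+T=9, G+C=5
Perfect-match Tm = 2(9) + 4(5) = 18 + 20 = 38°C
Mismatches (positions where the bases are not complementary): 3 (at positions 3, 12, 14)
Effective Tm = 38 − 3×5 = 38 − 15 = 23°C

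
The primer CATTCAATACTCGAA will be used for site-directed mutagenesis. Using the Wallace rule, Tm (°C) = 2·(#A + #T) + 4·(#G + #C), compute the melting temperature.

Base counts: G=1, A=6, C=4, T=4
So N_AT = 10 and N_GC = 5.
Tm = 2(10) + 4(5) = 20 + 20 = 40°C

40°C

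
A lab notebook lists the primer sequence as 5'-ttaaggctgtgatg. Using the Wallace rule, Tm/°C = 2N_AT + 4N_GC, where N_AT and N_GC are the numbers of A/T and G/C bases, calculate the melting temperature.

T=5, C=1, G=5, A=3
So N_AT = 8 and N_GC = 6.
Tm = 2(8) + 4(6) = 16 + 24 = 40°C

40°C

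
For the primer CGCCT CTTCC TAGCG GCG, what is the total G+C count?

Counting bases: G=5, A=1, C=8, T=4
Total G or C: 5 + 8 = 13

13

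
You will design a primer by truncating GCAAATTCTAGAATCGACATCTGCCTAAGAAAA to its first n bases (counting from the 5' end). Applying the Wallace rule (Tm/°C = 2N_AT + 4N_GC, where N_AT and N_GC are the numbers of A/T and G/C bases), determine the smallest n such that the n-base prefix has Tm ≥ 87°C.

First 31 bases: GCAAATTCTAGAATCGACATCTGCCTAAGAA → Tm = 86°C (< 87°C)
First 32 bases: GCAAATTCTAGAATCGACATCTGCCTAAGAAA → Tm = 88°C (≥ 87°C)
Since every base adds ≥2°C, Tm only increases with n, so the threshold is first crossed at n = 32.

n = 32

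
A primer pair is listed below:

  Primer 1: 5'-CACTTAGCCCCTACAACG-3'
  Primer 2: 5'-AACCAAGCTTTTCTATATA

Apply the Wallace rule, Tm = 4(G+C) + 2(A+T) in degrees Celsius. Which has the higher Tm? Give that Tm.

Primer 1, 56°C

Primer 1: A+T=8, G+C=10 → Tm = 2(8)+4(10) = 56°C
Primer 2: A+T=14, G+C=5 → Tm = 2(14)+4(5) = 48°C
56°C vs 48°C → primer 1 is higher.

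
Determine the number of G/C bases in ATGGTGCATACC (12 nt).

C=3, T=3, A=3, G=3
G+C = 3 + 3 = 6

6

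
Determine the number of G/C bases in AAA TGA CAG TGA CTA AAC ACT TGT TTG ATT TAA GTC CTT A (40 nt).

Counting bases: G=6, T=14, C=6, A=14
G+C = 6 + 6 = 12

12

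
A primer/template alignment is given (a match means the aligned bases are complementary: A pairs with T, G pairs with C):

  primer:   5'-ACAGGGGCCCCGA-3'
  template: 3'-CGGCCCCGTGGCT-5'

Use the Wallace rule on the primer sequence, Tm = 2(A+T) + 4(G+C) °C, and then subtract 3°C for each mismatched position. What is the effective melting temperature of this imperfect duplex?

Primer base counts: A=3, T=0, G=5, C=5 → A+T=3, G+C=10
Perfect-match Tm = 2(3) + 4(10) = 6 + 40 = 46°C
Mismatches (positions where the bases are not complementary): 3 (at positions 1, 3, 9)
Effective Tm = 46 − 3×3 = 46 − 9 = 37°C

37°C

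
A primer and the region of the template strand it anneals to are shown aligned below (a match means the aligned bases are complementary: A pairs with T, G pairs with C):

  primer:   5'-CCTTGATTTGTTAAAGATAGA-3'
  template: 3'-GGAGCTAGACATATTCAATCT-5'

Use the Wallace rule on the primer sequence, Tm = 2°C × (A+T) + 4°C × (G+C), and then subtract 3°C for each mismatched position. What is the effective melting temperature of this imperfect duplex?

Primer base counts: A=7, T=8, G=4, C=2 → A+T=15, G+C=6
Perfect-match Tm = 2(15) + 4(6) = 30 + 24 = 54°C
Mismatches (positions where the bases are not complementary): 5 (at positions 4, 8, 12, 13, 17)
Effective Tm = 54 − 5×3 = 54 − 15 = 39°C

39°C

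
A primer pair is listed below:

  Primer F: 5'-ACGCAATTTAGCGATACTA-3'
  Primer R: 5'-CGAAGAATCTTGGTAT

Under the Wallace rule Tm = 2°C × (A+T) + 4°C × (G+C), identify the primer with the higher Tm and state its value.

Primer F: A+T=12, G+C=7 → Tm = 2(12)+4(7) = 52°C
Primer R: A+T=10, G+C=6 → Tm = 2(10)+4(6) = 44°C
52°C vs 44°C → primer F is higher.

Primer F, 52°C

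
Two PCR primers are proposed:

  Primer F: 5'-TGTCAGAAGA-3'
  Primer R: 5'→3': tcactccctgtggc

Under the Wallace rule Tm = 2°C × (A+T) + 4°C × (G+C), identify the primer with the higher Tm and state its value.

Primer F: A+T=6, G+C=4 → Tm = 2(6)+4(4) = 28°C
Primer R: A+T=5, G+C=9 → Tm = 2(5)+4(9) = 46°C
28°C vs 46°C → primer R is higher.

Primer R, 46°C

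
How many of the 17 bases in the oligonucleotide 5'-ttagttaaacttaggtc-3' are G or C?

Counting bases: A=5, C=2, T=7, G=3
G+C = 3 + 2 = 5

5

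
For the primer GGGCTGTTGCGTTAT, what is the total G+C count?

Base counts: A=1, C=2, G=6, T=6
G+C = 6 + 2 = 8

8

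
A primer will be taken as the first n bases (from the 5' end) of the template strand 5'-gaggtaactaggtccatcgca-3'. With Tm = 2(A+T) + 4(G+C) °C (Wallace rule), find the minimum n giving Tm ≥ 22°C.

n = 8

First 7 bases: GAGGTAA → Tm = 20°C (< 22°C)
First 8 bases: GAGGTAAC → Tm = 24°C (≥ 22°C)
Since every base adds ≥2°C, Tm only increases with n, so the threshold is first crossed at n = 8.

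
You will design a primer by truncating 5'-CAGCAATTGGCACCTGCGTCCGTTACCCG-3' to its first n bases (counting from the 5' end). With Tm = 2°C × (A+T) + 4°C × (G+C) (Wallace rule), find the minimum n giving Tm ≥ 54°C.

First 16 bases: CAGCAATTGGCACCTG → Tm = 50°C (< 54°C)
First 17 bases: CAGCAATTGGCACCTGC → Tm = 54°C (≥ 54°C)
Since every base adds ≥2°C, Tm only increases with n, so the threshold is first crossed at n = 17.

n = 17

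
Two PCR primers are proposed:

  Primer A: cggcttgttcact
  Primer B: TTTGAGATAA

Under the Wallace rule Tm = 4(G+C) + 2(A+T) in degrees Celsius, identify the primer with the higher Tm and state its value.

Primer A: A+T=6, G+C=7 → Tm = 2(6)+4(7) = 40°C
Primer B: A+T=8, G+C=2 → Tm = 2(8)+4(2) = 24°C
40°C vs 24°C → primer A is higher.

Primer A, 40°C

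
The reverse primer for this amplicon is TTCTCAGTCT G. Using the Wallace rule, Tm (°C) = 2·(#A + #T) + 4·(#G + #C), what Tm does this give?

32°C

Counting bases: C=3, T=5, A=1, G=2
AT pairs contribute 6, GC pairs contribute 5.
Tm = 4·5 + 2·6 = 20 + 12 = 32°C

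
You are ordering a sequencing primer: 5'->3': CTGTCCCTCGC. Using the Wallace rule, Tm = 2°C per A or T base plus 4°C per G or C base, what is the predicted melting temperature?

Scanning the sequence gives G=2, T=3, A=0, C=6.
A+T = 3, G+C = 8
Tm = 4·8 + 2·3 = 32 + 6 = 38°C

38°C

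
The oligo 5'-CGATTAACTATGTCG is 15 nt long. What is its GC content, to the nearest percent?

40%

T=5, C=3, G=3, A=4
G+C = 3 + 3 = 6 out of 15 bases
%GC = 6/15 × 100 = 40% ≈ 40%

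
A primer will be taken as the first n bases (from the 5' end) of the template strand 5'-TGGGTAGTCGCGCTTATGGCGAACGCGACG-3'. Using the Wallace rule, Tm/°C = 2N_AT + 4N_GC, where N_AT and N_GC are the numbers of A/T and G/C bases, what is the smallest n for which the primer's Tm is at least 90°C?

First 27 bases: TGGGTAGTCGCGCTTATGGCGAACGCG → Tm = 88°C (< 90°C)
First 28 bases: TGGGTAGTCGCGCTTATGGCGAACGCGA → Tm = 90°C (≥ 90°C)
Each additional base adds 2°C (A/T) or 4°C (G/C), so Tm is non-decreasing in n; n = 28 is the first length to reach 90°C.

n = 28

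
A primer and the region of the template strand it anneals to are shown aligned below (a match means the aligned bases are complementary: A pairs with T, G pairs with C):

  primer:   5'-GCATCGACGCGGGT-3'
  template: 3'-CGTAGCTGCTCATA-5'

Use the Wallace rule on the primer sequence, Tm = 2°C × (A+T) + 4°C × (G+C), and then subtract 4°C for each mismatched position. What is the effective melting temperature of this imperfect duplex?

36°C

Primer base counts: A=2, T=2, G=6, C=4 → A+T=4, G+C=10
Perfect-match Tm = 2(4) + 4(10) = 8 + 40 = 48°C
Mismatches (positions where the bases are not complementary): 3 (at positions 10, 12, 13)
Effective Tm = 48 − 3×4 = 48 − 12 = 36°C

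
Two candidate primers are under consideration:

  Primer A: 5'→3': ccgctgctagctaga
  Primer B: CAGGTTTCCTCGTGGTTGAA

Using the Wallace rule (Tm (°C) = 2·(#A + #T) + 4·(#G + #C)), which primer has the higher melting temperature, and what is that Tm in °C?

Primer A: A+T=6, G+C=9 → Tm = 2(6)+4(9) = 48°C
Primer B: A+T=10, G+C=10 → Tm = 2(10)+4(10) = 60°C
48°C vs 60°C → primer B is higher.

Primer B, 60°C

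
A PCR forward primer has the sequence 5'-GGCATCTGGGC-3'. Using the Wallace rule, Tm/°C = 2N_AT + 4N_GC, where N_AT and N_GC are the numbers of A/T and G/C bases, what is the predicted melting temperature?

38°C

Scanning the sequence gives G=5, T=2, A=1, C=3.
So N_AT = 3 and N_GC = 8.
Tm = 2×3 + 4×8 = 38°C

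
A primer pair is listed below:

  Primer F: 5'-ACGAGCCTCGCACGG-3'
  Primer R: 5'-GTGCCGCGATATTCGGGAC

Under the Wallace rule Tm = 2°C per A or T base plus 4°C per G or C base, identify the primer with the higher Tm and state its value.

Primer R, 62°C

Primer F: A+T=4, G+C=11 → Tm = 2(4)+4(11) = 52°C
Primer R: A+T=7, G+C=12 → Tm = 2(7)+4(12) = 62°C
52°C vs 62°C → primer R is higher.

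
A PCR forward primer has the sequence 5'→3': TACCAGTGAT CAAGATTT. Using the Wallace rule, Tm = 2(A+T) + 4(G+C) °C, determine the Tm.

Counting bases: T=6, A=6, G=3, C=3
A+T = 12, G+C = 6
Tm = 2×12 + 4×6 = 48°C

48°C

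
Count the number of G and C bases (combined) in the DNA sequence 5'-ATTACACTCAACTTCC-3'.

6

Counting bases: T=5, A=5, G=0, C=6
Total G or C: 0 + 6 = 6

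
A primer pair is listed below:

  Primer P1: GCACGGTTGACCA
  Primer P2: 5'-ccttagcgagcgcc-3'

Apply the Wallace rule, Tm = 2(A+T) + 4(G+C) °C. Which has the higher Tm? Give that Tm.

Primer P2, 48°C

Primer P1: A+T=5, G+C=8 → Tm = 2(5)+4(8) = 42°C
Primer P2: A+T=4, G+C=10 → Tm = 2(4)+4(10) = 48°C
42°C vs 48°C → primer P2 is higher.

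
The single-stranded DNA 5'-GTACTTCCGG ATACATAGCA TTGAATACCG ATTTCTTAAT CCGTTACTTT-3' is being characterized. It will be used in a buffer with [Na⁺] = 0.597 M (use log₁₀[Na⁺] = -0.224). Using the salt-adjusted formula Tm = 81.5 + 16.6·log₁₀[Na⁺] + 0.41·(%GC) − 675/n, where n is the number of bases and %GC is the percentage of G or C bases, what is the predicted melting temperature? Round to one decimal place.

79.0°C

Length n = 50. Counting bases: C=11, G=7, T=19, A=13
G+C = 18, so %GC = 18/50 × 100 = 36%
Salt term: 16.6 × (-0.224) = -3.718
GC term: 0.41 × 36 = 14.76; length term: −675/50 = −13.5
Tm = 81.5 + (-3.718) + 14.76 − 13.5 = 79.042 → 79.0°C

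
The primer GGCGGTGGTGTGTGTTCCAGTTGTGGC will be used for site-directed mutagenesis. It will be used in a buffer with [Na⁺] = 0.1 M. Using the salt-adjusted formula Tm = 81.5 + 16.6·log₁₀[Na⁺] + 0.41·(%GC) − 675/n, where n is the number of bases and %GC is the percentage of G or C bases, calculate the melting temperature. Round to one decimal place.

65.7°C

Length n = 27. Counting bases: G=13, T=9, A=1, C=4
G+C = 17, so %GC = 17/27 × 100 = 62.963%
Salt term: 16.6 × (-1) = -16.6
GC term: 0.41 × 62.963 = 25.815; length term: −675/27 = −25
Tm = 81.5 + (-16.6) + 25.815 − 25 = 65.715 → 65.7°C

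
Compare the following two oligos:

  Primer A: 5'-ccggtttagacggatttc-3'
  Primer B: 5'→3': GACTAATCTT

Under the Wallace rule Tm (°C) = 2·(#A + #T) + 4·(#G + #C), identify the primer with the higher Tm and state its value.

Primer A, 54°C

Primer A: A+T=9, G+C=9 → Tm = 2(9)+4(9) = 54°C
Primer B: A+T=7, G+C=3 → Tm = 2(7)+4(3) = 26°C
54°C vs 26°C → primer A is higher.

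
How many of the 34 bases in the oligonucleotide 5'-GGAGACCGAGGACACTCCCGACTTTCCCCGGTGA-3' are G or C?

Counting bases: C=12, T=5, A=7, G=10
G+C = 10 + 12 = 22

22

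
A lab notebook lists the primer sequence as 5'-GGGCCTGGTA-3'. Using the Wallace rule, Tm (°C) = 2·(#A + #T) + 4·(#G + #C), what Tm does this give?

34°C

Counting bases: C=2, T=2, A=1, G=5
A+T = 3, G+C = 7
Tm = 2×3 + 4×7 = 34°C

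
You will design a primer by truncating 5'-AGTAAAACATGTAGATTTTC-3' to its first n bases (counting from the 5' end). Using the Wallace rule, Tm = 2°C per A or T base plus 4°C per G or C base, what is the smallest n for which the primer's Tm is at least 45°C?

n = 19

First 18 bases: AGTAAAACATGTAGATTT → Tm = 44°C (< 45°C)
First 19 bases: AGTAAAACATGTAGATTTT → Tm = 46°C (≥ 45°C)
Since every base adds ≥2°C, Tm only increases with n, so the threshold is first crossed at n = 19.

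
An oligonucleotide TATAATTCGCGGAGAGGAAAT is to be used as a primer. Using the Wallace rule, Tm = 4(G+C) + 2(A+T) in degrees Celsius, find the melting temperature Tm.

A=8, C=2, G=6, T=5
A+T = 13, G+C = 8
Tm = 2×13 + 4×8 = 58°C

58°C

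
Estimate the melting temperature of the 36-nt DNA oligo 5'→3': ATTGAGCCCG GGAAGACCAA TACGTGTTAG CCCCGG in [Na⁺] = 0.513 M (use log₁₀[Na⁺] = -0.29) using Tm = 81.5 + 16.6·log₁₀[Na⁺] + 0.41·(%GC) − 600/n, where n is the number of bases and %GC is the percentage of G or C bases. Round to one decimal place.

Length n = 36. Scanning the sequence gives C=10, A=9, T=6, G=11.
G+C = 21, so %GC = 21/36 × 100 = 58.333%
Salt term: 16.6 × (-0.29) = -4.814
GC term: 0.41 × 58.333 = 23.917; length term: −600/36 = −16.667
Tm = 81.5 + (-4.814) + 23.917 − 16.667 = 83.936 → 83.9°C

83.9°C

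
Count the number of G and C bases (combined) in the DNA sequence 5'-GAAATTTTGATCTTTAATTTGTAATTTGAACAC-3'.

7

Base counts: G=4, T=15, C=3, A=11
G+C = 4 + 3 = 7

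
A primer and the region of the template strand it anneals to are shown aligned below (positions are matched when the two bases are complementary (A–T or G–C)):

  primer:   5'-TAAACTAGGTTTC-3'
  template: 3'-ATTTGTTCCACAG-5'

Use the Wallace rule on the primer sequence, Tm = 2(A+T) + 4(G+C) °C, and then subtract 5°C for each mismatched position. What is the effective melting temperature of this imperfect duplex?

Primer base counts: A=4, T=5, G=2, C=2 → A+T=9, G+C=4
Perfect-match Tm = 2(9) + 4(4) = 18 + 16 = 34°C
Mismatches (positions where the bases are not complementary): 2 (at positions 6, 11)
Effective Tm = 34 − 2×5 = 34 − 10 = 24°C

24°C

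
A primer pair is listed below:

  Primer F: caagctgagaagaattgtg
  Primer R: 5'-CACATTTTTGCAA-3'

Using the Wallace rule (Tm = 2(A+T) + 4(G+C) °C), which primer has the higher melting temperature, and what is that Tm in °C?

Primer F: A+T=11, G+C=8 → Tm = 2(11)+4(8) = 54°C
Primer R: A+T=9, G+C=4 → Tm = 2(9)+4(4) = 34°C
54°C vs 34°C → primer F is higher.

Primer F, 54°C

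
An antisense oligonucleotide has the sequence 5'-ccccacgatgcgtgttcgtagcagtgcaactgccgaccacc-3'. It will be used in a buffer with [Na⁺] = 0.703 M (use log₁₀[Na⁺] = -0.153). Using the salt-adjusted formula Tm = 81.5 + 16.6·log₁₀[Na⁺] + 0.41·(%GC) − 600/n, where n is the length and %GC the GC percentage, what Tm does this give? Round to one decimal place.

Length n = 41. Base counts: T=7, A=8, G=10, C=16
G+C = 26, so %GC = 26/41 × 100 = 63.415%
Salt term: 16.6 × (-0.153) = -2.54
GC term: 0.41 × 63.415 = 26; length term: −600/41 = −14.634
Tm = 81.5 + (-2.54) + 26 − 14.634 = 90.326 → 90.3°C

90.3°C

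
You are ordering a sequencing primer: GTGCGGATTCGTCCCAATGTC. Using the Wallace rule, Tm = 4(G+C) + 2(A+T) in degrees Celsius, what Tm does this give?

Base counts: G=6, C=6, A=3, T=6
So N_AT = 9 and N_GC = 12.
Tm = 4·12 + 2·9 = 48 + 18 = 66°C

66°C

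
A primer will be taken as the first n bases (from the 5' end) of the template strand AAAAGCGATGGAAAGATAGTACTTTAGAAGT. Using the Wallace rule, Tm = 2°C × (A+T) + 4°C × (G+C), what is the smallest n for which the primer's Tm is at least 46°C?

First 16 bases: AAAAGCGATGGAAAGA → Tm = 44°C (< 46°C)
First 17 bases: AAAAGCGATGGAAAGAT → Tm = 46°C (≥ 46°C)
Each additional base adds 2°C (A/T) or 4°C (G/C), so Tm is non-decreasing in n; n = 17 is the first length to reach 46°C.

n = 17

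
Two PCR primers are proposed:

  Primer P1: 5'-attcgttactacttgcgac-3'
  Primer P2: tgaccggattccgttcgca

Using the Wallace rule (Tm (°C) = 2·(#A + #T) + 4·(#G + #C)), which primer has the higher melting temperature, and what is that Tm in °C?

Primer P1: A+T=11, G+C=8 → Tm = 2(11)+4(8) = 54°C
Primer P2: A+T=8, G+C=11 → Tm = 2(8)+4(11) = 60°C
54°C vs 60°C → primer P2 is higher.

Primer P2, 60°C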